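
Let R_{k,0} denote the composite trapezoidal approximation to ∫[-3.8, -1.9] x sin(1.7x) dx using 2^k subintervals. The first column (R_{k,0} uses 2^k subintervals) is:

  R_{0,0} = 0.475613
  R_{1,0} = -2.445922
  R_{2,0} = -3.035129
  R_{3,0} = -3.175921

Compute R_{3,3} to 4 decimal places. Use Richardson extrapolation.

-3.2223

Richardson extrapolation on the trapezoidal column (denominator 4−1=3):
R_{1,1} = -2.445922 + (-2.445922 − 0.475613)/3 = -3.419767
R_{2,1} = -3.035129 + (-3.035129 − (-2.445922))/3 = -3.231531
R_{3,1} = -3.175921 + (-3.175921 − (-3.035129))/3 = -3.222852
R_{2,2} = (16·(-3.231531) − (-3.419767)) / 15 = -3.218982
R_{3,2} = -3.222852 + (-3.222852 − (-3.231531))/15 = -3.222273
R_{3,3} = (64·(-3.222273) − (-3.218982)) / 63 = -3.222325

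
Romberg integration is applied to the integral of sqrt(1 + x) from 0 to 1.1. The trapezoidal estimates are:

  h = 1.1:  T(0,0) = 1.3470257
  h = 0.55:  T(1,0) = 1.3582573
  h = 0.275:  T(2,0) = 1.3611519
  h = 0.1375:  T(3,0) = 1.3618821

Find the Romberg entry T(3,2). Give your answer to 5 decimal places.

1.36213

T(2,1) = 1.3611519 + (1.3611519 − 1.3582573)/3 = 1.3621168
T(3,1) = 1.3618821 + (1.3618821 − 1.3611519)/3 = 1.3621255
T(3,2) = 1.3621255 + (1.3621255 − 1.3621168)/15 = 1.3621261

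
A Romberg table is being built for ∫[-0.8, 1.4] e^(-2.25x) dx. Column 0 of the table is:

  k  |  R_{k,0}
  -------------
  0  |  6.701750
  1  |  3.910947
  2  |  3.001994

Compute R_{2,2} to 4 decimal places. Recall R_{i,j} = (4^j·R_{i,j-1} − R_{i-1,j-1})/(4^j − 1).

R_{1,1} = (4·3.910947 − 6.701750) / 3 = 2.980679
R_{2,1} = (4·3.001994 − 3.910947) / 3 = 2.699010
R_{2,2} = 2.699010 + (2.699010 − 2.980679)/15 = 2.680232

2.6802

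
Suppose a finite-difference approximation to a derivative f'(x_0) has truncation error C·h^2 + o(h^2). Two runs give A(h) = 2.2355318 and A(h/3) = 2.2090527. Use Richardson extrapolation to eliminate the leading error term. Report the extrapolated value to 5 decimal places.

2.20574

Extrapolated value = (9·A(h/3) − A(h)) / (9 − 1)
= (9·2.2090527 − 2.2355318) / 8
= 17.6459425 / 8 = 2.2057428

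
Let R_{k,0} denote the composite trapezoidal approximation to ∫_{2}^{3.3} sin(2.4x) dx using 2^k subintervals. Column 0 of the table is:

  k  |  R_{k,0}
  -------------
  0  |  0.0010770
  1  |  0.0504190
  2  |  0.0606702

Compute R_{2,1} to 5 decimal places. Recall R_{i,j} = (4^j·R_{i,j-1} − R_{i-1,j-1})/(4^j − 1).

0.06409

R_{2,1} = (4·0.0606702 − 0.0504190) / 3 = 0.0640873
(Column j=1 coincides with Simpson's rule on the same nodes.)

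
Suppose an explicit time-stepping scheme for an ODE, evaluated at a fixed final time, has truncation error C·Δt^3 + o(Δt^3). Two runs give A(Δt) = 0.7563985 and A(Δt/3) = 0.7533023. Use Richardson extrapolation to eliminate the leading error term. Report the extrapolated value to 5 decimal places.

The leading error scales as Δt^3; refining by a factor of 3 reduces it by 3^3 = 27.
Extrapolated value = (27·A(Δt/3) − A(Δt)) / (27 − 1)
= (27·0.7533023 − 0.7563985) / 26
= 19.5827636 / 26 = 0.7531832

0.75318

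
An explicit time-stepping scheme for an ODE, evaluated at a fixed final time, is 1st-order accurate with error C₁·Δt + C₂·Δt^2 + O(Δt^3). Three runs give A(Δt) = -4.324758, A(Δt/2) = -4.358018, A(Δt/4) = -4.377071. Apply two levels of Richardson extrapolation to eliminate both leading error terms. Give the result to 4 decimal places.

First eliminate the Δt term (factor 2^1 = 2):
  B₁ = (2·(-4.358018) − (-4.324758))/1 = -4.391278
  B₂ = (2·(-4.377071) − (-4.358018))/1 = -4.396124
Then eliminate the Δt^2 term (factor 2^2 = 4):
  (4·(-4.396124) − (-4.391278))/3 = -4.397739

-4.3977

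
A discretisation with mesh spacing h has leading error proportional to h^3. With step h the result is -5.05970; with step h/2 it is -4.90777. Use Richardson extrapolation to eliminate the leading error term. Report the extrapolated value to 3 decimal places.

-4.886

Extrapolated value = (8·A(h/2) − A(h)) / (8 − 1)
= (8·(-4.90777) − (-5.05970)) / 7
= -34.20246 / 7 = -4.88607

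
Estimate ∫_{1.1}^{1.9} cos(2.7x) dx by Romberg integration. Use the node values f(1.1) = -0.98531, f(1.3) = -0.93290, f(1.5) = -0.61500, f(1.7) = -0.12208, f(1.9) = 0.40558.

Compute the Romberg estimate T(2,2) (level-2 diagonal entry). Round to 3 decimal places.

T(0,0) (trapezoid, 1 panel, h=0.8000): -0.23189
T(1,0) (trapezoid, 2 panels, h=0.4000): -0.36195
T(2,0) (trapezoid, 4 panels, h=0.2000): -0.39197
T(1,1) = -0.36195 + (-0.36195 − (-0.23189))/3 = -0.40530
T(2,1) = -0.39197 + (-0.39197 − (-0.36195))/3 = -0.40198
T(2,2) = -0.40198 + (-0.40198 − (-0.40530))/15 = -0.40176

-0.402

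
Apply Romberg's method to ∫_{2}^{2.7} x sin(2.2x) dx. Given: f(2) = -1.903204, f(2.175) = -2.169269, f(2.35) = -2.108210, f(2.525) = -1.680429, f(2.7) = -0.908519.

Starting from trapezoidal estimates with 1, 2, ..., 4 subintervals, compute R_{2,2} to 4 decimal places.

-1.3080

R_{0,0} (trapezoid, 1 panel, h=0.7000): -0.984103
R_{1,0} (trapezoid, 2 panels, h=0.3500): -1.229925
R_{2,0} (trapezoid, 4 panels, h=0.1750): -1.288660
R_{1,1} = -1.229925 + (-1.229925 − (-0.984103))/3 = -1.311866
R_{2,1} = -1.288660 + (-1.288660 − (-1.229925))/3 = -1.308238
R_{2,2} = -1.308238 + (-1.308238 − (-1.311866))/15 = -1.307996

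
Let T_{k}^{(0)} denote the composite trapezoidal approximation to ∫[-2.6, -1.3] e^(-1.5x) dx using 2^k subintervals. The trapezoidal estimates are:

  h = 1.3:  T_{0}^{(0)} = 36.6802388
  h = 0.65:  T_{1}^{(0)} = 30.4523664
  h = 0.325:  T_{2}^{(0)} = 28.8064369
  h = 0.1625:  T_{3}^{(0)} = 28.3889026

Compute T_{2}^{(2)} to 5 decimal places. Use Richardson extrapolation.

28.24989

Richardson extrapolation on the trapezoidal column (denominator 4−1=3):
T_{1}^{(1)} = (4·30.4523664 − 36.6802388) / 3 = 28.3764089
T_{2}^{(1)} = (4·28.8064369 − 30.4523664) / 3 = 28.2577937
T_{2}^{(2)} = (16·28.2577937 − 28.3764089) / 15 = 28.2498860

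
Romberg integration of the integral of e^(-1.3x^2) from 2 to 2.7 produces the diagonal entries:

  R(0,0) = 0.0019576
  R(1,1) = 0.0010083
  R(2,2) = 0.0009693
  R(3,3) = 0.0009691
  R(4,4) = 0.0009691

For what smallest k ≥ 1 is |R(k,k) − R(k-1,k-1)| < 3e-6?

|R(1,1) − R(0,0)| = 0.0009493 ≥ 3e-6
|R(2,2) − R(1,1)| = 0.0000390 ≥ 3e-6
|R(3,3) − R(2,2)| = 0.0000002 < 3e-6

k = 3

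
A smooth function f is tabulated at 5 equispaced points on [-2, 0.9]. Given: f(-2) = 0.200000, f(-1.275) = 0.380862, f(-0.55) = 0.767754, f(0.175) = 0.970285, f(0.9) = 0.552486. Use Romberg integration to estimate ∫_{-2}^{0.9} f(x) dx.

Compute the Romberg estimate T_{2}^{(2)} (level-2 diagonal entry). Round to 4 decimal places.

T_{0}^{(0)} (trapezoid, 1 panel, h=2.9000): 1.091105
T_{1}^{(0)} (trapezoid, 2 panels, h=1.4500): 1.658796
T_{2}^{(0)} (trapezoid, 4 panels, h=0.7250): 1.808979
T_{1}^{(1)} = 1.658796 + (1.658796 − 1.091105)/3 = 1.848026
T_{2}^{(1)} = 1.808979 + (1.808979 − 1.658796)/3 = 1.859040
T_{2}^{(2)} = 1.859040 + (1.859040 − 1.848026)/15 = 1.859774

1.8598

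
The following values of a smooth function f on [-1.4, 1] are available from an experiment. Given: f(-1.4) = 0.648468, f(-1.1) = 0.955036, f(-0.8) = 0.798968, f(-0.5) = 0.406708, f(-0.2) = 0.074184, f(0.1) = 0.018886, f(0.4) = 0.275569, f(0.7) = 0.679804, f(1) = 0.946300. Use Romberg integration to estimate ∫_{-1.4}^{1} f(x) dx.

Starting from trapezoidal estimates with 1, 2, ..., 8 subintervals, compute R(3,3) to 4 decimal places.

R(0,0) (trapezoid, 1 panel, h=2.4000): 1.913722
R(1,0) (trapezoid, 2 panels, h=1.2000): 1.045882
R(2,0) (trapezoid, 4 panels, h=0.6000): 1.167663
R(3,0) (trapezoid, 8 panels, h=0.3000): 1.201962
R(1,1) = 1.045882 + (1.045882 − 1.913722)/3 = 0.756602
R(2,1) = 1.167663 + (1.167663 − 1.045882)/3 = 1.208257
R(3,1) = 1.201962 + (1.201962 − 1.167663)/3 = 1.213395
R(2,2) = 1.208257 + (1.208257 − 0.756602)/15 = 1.238367
R(3,2) = 1.213395 + (1.213395 − 1.208257)/15 = 1.213738
R(3,3) = 1.213738 + (1.213738 − 1.238367)/63 = 1.213347

1.2133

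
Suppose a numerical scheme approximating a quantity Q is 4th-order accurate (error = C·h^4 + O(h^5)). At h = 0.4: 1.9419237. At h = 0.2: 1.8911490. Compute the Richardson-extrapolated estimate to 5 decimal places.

1.88776

The leading error scales as h^4; refining by a factor of 2 reduces it by 2^4 = 16.
Extrapolated value = (16·A(h/2) − A(h)) / (16 − 1)
= (16·1.8911490 − 1.9419237) / 15
= 28.3164603 / 15 = 1.8877640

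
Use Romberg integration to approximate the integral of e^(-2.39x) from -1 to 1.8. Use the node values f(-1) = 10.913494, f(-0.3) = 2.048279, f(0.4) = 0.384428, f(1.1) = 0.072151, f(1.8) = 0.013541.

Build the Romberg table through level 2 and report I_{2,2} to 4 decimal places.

4.6342

I_{0,0} (trapezoid, 1 panel, h=2.8000): 15.297849
I_{1,0} (trapezoid, 2 panels, h=1.4000): 8.187124
I_{2,0} (trapezoid, 4 panels, h=0.7000): 5.577863
I_{1,1} = 8.187124 + (8.187124 − 15.297849)/3 = 5.816882
I_{2,1} = 5.577863 + (5.577863 − 8.187124)/3 = 4.708109
I_{2,2} = 4.708109 + (4.708109 − 5.816882)/15 = 4.634191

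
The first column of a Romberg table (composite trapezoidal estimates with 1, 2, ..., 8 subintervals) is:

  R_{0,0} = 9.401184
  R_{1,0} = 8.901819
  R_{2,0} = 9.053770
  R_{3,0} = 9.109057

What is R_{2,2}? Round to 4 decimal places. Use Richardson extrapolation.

9.1290

Richardson extrapolation on the trapezoidal column (denominator 4−1=3):
R_{1,1} = (4·8.901819 − 9.401184) / 3 = 8.735364
R_{2,1} = 9.053770 + (9.053770 − 8.901819)/3 = 9.104420
R_{2,2} = (16·9.104420 − 8.735364) / 15 = 9.129024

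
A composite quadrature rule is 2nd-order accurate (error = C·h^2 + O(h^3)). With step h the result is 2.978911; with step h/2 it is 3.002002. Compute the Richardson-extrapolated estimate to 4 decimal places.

The leading error scales as h^2; refining by a factor of 2 reduces it by 2^2 = 4.
Extrapolated value = (4·A(h/2) − A(h)) / (4 − 1)
= (4·3.002002 − 2.978911) / 3
= 9.029097 / 3 = 3.009699

3.0097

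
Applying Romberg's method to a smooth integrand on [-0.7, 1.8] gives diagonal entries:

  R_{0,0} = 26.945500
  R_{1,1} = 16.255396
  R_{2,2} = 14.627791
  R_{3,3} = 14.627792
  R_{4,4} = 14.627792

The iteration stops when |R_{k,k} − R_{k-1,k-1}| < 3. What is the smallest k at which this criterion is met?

|R_{1,1} − R_{0,0}| = 10.690104 ≥ 3
|R_{2,2} − R_{1,1}| = 1.627605 < 3

k = 2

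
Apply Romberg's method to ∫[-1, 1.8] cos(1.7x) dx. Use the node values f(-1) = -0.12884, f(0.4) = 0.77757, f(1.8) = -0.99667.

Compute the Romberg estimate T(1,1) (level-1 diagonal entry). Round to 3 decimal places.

0.926

T(0,0) (trapezoid, 1 panel, h=2.8000): -1.57571
T(1,0) (trapezoid, 2 panels, h=1.4000): 0.30074
T(1,1) = 0.30074 + (0.30074 − (-1.57571))/3 = 0.92622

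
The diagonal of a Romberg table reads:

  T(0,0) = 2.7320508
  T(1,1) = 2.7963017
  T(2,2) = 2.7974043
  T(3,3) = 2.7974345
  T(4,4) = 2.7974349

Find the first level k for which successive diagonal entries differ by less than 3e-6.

|T(1,1) − T(0,0)| = 0.0642509 ≥ 3e-6
|T(2,2) − T(1,1)| = 0.0011026 ≥ 3e-6
|T(3,3) − T(2,2)| = 0.0000302 ≥ 3e-6
|T(4,4) − T(3,3)| = 0.0000004 < 3e-6

k = 4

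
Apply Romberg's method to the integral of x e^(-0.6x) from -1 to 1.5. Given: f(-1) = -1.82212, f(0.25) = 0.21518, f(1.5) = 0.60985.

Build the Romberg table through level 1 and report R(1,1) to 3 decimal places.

-0.146

R(0,0) (trapezoid, 1 panel, h=2.5000): -1.51534
R(1,0) (trapezoid, 2 panels, h=1.2500): -0.48869
R(1,1) = -0.48869 + (-0.48869 − (-1.51534))/3 = -0.14647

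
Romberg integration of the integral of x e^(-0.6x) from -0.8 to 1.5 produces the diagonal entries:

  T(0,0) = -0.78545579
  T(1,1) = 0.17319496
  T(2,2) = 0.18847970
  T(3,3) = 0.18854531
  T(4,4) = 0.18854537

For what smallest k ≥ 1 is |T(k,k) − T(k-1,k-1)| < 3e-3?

k = 3

|T(1,1) − T(0,0)| = 0.95865075 ≥ 3e-3
|T(2,2) − T(1,1)| = 0.01528474 ≥ 3e-3
|T(3,3) − T(2,2)| = 0.00006561 < 3e-3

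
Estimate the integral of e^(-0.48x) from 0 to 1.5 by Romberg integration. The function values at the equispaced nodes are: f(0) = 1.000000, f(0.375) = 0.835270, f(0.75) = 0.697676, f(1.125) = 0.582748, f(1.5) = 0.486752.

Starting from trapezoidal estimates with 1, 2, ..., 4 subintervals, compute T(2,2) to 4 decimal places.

T(0,0) (trapezoid, 1 panel, h=1.5000): 1.115064
T(1,0) (trapezoid, 2 panels, h=0.7500): 1.080789
T(2,0) (trapezoid, 4 panels, h=0.3750): 1.072151
T(1,1) = 1.080789 + (1.080789 − 1.115064)/3 = 1.069364
T(2,1) = 1.072151 + (1.072151 − 1.080789)/3 = 1.069272
T(2,2) = 1.069272 + (1.069272 − 1.069364)/15 = 1.069266

1.0693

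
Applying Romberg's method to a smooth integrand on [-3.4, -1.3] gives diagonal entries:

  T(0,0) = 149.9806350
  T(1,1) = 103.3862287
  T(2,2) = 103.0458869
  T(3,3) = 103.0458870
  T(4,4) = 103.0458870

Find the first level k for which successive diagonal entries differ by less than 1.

k = 2

|T(1,1) − T(0,0)| = 46.5944063 ≥ 1
|T(2,2) − T(1,1)| = 0.3403418 < 1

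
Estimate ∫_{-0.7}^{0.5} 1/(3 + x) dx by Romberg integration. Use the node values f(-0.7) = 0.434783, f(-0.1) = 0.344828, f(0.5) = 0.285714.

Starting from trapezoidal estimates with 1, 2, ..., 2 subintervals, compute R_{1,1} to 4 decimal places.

0.4200

R_{0,0} (trapezoid, 1 panel, h=1.2000): 0.432298
R_{1,0} (trapezoid, 2 panels, h=0.6000): 0.423046
R_{1,1} = 0.423046 + (0.423046 − 0.432298)/3 = 0.419962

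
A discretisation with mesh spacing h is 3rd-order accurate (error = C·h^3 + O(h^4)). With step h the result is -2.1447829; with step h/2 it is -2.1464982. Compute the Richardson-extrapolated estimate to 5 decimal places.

The leading error scales as h^3; refining by a factor of 2 reduces it by 2^3 = 8.
Extrapolated value = (8·A(h/2) − A(h)) / (8 − 1)
= (8·(-2.1464982) − (-2.1447829)) / 7
= -15.0272027 / 7 = -2.1467432

-2.14674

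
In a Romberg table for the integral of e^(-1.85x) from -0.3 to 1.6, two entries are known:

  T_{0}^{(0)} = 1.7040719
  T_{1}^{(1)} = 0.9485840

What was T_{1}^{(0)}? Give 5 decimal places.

From T_{1}^{(1)} = (4·T_{1}^{(0)} − T_{0}^{(0)})/3, solve for T_{1}^{(0)}:
4·T_{1}^{(0)} = 3·0.9485840 + 1.7040719 = 4.5498239
T_{1}^{(0)} = 1.1374560

1.13746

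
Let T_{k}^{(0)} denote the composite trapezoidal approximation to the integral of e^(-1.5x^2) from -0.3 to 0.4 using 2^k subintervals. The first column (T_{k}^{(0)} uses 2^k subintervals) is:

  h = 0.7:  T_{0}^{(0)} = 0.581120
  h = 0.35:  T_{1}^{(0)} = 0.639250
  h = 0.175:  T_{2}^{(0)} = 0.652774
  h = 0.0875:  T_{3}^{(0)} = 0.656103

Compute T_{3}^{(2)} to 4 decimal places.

0.6572

T_{2}^{(1)} = 0.652774 + (0.652774 − 0.639250)/3 = 0.657282
T_{3}^{(1)} = 0.656103 + (0.656103 − 0.652774)/3 = 0.657213
T_{3}^{(2)} = (16·0.657213 − 0.657282) / 15 = 0.657208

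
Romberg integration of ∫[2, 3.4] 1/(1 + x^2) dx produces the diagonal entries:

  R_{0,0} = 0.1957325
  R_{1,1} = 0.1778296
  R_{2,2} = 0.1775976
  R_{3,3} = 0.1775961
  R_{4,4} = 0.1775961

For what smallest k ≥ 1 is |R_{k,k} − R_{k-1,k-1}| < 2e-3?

|R_{1,1} − R_{0,0}| = 0.0179029 ≥ 2e-3
|R_{2,2} − R_{1,1}| = 0.0002320 < 2e-3

k = 2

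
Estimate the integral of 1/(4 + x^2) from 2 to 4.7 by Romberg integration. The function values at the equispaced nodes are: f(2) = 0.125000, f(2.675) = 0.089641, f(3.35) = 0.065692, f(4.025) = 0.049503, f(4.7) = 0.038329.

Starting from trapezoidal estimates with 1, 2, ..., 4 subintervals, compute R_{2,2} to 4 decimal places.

R_{0,0} (trapezoid, 1 panel, h=2.7000): 0.220494
R_{1,0} (trapezoid, 2 panels, h=1.3500): 0.198931
R_{2,0} (trapezoid, 4 panels, h=0.6750): 0.193388
R_{1,1} = 0.198931 + (0.198931 − 0.220494)/3 = 0.191743
R_{2,1} = 0.193388 + (0.193388 − 0.198931)/3 = 0.191540
R_{2,2} = 0.191540 + (0.191540 − 0.191743)/15 = 0.191526

0.1915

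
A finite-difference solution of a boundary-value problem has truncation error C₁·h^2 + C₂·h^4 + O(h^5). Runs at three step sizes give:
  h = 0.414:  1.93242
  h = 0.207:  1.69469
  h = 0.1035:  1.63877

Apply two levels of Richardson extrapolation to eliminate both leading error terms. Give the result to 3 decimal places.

1.620

First eliminate the h^2 term (factor 2^2 = 4):
  B₁ = (4·1.69469 − 1.93242)/3 = 1.61545
  B₂ = (4·1.63877 − 1.69469)/3 = 1.62013
Then eliminate the h^4 term (factor 2^4 = 16):
  (16·1.62013 − 1.61545)/15 = 1.62044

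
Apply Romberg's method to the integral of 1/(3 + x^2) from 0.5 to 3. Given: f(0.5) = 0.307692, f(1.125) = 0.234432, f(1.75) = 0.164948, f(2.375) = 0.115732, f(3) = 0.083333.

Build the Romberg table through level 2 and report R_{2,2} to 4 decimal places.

0.4423

R_{0,0} (trapezoid, 1 panel, h=2.5000): 0.488781
R_{1,0} (trapezoid, 2 panels, h=1.2500): 0.450576
R_{2,0} (trapezoid, 4 panels, h=0.6250): 0.444140
R_{1,1} = 0.450576 + (0.450576 − 0.488781)/3 = 0.437841
R_{2,1} = 0.444140 + (0.444140 − 0.450576)/3 = 0.441995
R_{2,2} = 0.441995 + (0.441995 − 0.437841)/15 = 0.442272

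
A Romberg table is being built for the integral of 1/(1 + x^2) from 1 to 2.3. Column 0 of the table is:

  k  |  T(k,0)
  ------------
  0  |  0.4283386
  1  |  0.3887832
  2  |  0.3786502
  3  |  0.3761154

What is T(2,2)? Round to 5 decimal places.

T(1,1) = (4·0.3887832 − 0.4283386) / 3 = 0.3755981
T(2,1) = 0.3786502 + (0.3786502 − 0.3887832)/3 = 0.3752725
T(2,2) = 0.3752725 + (0.3752725 − 0.3755981)/15 = 0.3752508

0.37525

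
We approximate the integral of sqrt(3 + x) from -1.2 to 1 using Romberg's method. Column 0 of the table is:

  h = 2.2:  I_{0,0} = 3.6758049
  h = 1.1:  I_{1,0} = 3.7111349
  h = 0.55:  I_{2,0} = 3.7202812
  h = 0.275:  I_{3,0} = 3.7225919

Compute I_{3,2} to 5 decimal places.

I_{2,1} = (4·3.7202812 − 3.7111349) / 3 = 3.7233300
I_{3,1} = 3.7225919 + (3.7225919 − 3.7202812)/3 = 3.7233621
I_{3,2} = 3.7233621 + (3.7233621 − 3.7233300)/15 = 3.7233642
(Column j=1 coincides with Simpson's rule on the same nodes.)

3.72336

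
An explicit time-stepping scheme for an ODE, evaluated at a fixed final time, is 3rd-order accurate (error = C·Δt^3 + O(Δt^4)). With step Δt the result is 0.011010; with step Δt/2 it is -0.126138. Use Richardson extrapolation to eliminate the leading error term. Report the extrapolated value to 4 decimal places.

The leading error scales as Δt^3; refining by a factor of 2 reduces it by 2^3 = 8.
Extrapolated value = (8·A(Δt/2) − A(Δt)) / (8 − 1)
= (8·(-0.126138) − 0.011010) / 7
= -1.020114 / 7 = -0.145731

-0.1457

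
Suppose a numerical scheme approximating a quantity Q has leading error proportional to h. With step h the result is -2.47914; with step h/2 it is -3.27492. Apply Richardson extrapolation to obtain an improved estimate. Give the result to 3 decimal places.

-4.071

Extrapolated value = (2·A(h/2) − A(h)) / (2 − 1)
= (2·(-3.27492) − (-2.47914)) / 1
= -4.07070 / 1 = -4.07070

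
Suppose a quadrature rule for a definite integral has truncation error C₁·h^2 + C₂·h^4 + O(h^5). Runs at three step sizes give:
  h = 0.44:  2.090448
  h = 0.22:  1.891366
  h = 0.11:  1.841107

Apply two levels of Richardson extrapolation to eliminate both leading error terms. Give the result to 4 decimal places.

1.8243

First eliminate the h^2 term (factor 2^2 = 4):
  B₁ = (4·1.891366 − 2.090448)/3 = 1.825005
  B₂ = (4·1.841107 − 1.891366)/3 = 1.824354
Then eliminate the h^4 term (factor 2^4 = 16):
  (16·1.824354 − 1.825005)/15 = 1.824311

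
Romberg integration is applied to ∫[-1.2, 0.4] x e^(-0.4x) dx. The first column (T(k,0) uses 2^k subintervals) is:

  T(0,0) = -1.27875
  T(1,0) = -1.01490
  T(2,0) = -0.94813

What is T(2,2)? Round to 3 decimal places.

Richardson extrapolation on the trapezoidal column (denominator 4−1=3):
T(1,1) = -1.01490 + (-1.01490 − (-1.27875))/3 = -0.92695
T(2,1) = -0.94813 + (-0.94813 − (-1.01490))/3 = -0.92587
T(2,2) = (16·(-0.92587) − (-0.92695)) / 15 = -0.92580

-0.926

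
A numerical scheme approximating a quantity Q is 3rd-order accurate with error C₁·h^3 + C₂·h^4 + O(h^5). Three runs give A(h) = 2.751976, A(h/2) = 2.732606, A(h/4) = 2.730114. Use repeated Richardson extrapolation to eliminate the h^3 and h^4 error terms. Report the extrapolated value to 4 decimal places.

2.7298

First eliminate the h^3 term (factor 2^3 = 8):
  B₁ = (8·2.732606 − 2.751976)/7 = 2.729839
  B₂ = (8·2.730114 − 2.732606)/7 = 2.729758
Then eliminate the h^4 term (factor 2^4 = 16):
  (16·2.729758 − 2.729839)/15 = 2.729753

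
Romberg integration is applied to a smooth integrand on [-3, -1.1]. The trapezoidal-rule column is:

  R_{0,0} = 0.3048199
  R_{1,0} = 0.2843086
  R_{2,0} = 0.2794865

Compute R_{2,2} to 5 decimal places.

Richardson extrapolation on the trapezoidal column (denominator 4−1=3):
R_{1,1} = 0.2843086 + (0.2843086 − 0.3048199)/3 = 0.2774715
R_{2,1} = (4·0.2794865 − 0.2843086) / 3 = 0.2778791
R_{2,2} = (16·0.2778791 − 0.2774715) / 15 = 0.2779063
(Column j=1 coincides with Simpson's rule on the same nodes.)

0.27791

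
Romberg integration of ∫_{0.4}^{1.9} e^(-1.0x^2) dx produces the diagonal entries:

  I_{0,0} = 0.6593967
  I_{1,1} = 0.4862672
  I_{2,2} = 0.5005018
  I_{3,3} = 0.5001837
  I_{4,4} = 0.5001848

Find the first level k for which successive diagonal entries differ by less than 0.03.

k = 2

|I_{1,1} − I_{0,0}| = 0.1731295 ≥ 0.03
|I_{2,2} − I_{1,1}| = 0.0142346 < 0.03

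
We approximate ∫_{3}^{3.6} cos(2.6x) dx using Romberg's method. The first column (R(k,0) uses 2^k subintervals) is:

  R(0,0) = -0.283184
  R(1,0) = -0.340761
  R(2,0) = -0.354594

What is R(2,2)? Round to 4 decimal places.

Richardson extrapolation on the trapezoidal column (denominator 4−1=3):
R(1,1) = -0.340761 + (-0.340761 − (-0.283184))/3 = -0.359953
R(2,1) = -0.354594 + (-0.354594 − (-0.340761))/3 = -0.359205
R(2,2) = (16·(-0.359205) − (-0.359953)) / 15 = -0.359155
(Column j=1 coincides with Simpson's rule on the same nodes.)

-0.3592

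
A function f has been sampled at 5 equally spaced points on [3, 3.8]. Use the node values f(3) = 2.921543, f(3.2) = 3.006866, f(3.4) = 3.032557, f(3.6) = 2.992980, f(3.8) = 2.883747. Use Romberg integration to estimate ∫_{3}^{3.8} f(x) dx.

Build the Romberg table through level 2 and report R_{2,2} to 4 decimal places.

2.3913

R_{0,0} (trapezoid, 1 panel, h=0.8000): 2.322116
R_{1,0} (trapezoid, 2 panels, h=0.4000): 2.374081
R_{2,0} (trapezoid, 4 panels, h=0.2000): 2.387010
R_{1,1} = 2.374081 + (2.374081 − 2.322116)/3 = 2.391403
R_{2,1} = 2.387010 + (2.387010 − 2.374081)/3 = 2.391320
R_{2,2} = 2.391320 + (2.391320 − 2.391403)/15 = 2.391314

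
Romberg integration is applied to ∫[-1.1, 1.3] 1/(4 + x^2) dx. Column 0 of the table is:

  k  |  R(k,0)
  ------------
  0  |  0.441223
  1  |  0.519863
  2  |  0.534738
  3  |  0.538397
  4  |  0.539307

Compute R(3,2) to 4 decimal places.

0.5396

Richardson extrapolation on the trapezoidal column (denominator 4−1=3):
R(2,1) = 0.534738 + (0.534738 − 0.519863)/3 = 0.539696
R(3,1) = (4·0.538397 − 0.534738) / 3 = 0.539617
R(3,2) = (16·0.539617 − 0.539696) / 15 = 0.539612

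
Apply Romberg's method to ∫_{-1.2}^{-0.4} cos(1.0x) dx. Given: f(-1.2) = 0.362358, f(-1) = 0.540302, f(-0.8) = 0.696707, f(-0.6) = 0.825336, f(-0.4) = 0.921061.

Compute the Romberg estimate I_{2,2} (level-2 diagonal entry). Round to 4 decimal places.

I_{0,0} (trapezoid, 1 panel, h=0.8000): 0.513368
I_{1,0} (trapezoid, 2 panels, h=0.4000): 0.535367
I_{2,0} (trapezoid, 4 panels, h=0.2000): 0.540811
I_{1,1} = 0.535367 + (0.535367 − 0.513368)/3 = 0.542700
I_{2,1} = 0.540811 + (0.540811 − 0.535367)/3 = 0.542626
I_{2,2} = 0.542626 + (0.542626 − 0.542700)/15 = 0.542621

0.5426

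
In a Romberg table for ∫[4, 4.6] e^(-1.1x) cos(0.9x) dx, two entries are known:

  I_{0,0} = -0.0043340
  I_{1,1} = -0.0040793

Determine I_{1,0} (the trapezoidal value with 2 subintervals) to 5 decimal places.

-0.00414

From I_{1,1} = (4·I_{1,0} − I_{0,0})/3, solve for I_{1,0}:
4·I_{1,0} = 3·(-0.0040793) + (-0.0043340) = -0.0165719
I_{1,0} = -0.0041430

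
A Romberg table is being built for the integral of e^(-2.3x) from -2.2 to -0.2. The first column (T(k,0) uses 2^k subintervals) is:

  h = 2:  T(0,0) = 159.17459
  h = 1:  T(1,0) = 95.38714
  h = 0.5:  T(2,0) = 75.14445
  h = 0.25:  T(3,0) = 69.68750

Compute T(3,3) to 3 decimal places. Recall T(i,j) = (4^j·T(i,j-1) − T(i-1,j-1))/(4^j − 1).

T(1,1) = 95.38714 + (95.38714 − 159.17459)/3 = 74.12466
T(2,1) = (4·75.14445 − 95.38714) / 3 = 68.39689
T(3,1) = 69.68750 + (69.68750 − 75.14445)/3 = 67.86852
T(2,2) = 68.39689 + (68.39689 − 74.12466)/15 = 68.01504
T(3,2) = (16·67.86852 − 68.39689) / 15 = 67.83330
T(3,3) = 67.83330 + (67.83330 − 68.01504)/63 = 67.83042

67.830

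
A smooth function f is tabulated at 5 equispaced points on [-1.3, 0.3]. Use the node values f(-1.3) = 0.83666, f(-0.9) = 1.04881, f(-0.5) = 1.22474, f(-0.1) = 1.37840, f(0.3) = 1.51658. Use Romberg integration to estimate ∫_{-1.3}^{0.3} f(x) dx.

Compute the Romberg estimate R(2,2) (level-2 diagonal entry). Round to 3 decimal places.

1.935

R(0,0) (trapezoid, 1 panel, h=1.6000): 1.88259
R(1,0) (trapezoid, 2 panels, h=0.8000): 1.92109
R(2,0) (trapezoid, 4 panels, h=0.4000): 1.93143
R(1,1) = 1.92109 + (1.92109 − 1.88259)/3 = 1.93392
R(2,1) = 1.93143 + (1.93143 − 1.92109)/3 = 1.93488
R(2,2) = 1.93488 + (1.93488 − 1.93392)/15 = 1.93494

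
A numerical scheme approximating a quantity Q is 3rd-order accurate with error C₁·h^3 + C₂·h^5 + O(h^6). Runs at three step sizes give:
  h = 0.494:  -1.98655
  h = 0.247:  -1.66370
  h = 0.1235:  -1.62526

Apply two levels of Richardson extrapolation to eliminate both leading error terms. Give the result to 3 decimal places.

First eliminate the h^3 term (factor 2^3 = 8):
  B₁ = (8·(-1.66370) − (-1.98655))/7 = -1.61758
  B₂ = (8·(-1.62526) − (-1.66370))/7 = -1.61977
Then eliminate the h^5 term (factor 2^5 = 32):
  (32·(-1.61977) − (-1.61758))/31 = -1.61984

-1.620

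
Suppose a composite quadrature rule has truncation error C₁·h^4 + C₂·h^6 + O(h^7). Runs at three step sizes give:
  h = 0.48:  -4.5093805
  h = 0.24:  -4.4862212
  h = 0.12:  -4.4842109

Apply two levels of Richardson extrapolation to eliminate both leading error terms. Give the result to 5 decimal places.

-4.48407

First eliminate the h^4 term (factor 2^4 = 16):
  B₁ = (16·(-4.4862212) − (-4.5093805))/15 = -4.4846772
  B₂ = (16·(-4.4842109) − (-4.4862212))/15 = -4.4840769
Then eliminate the h^6 term (factor 2^6 = 64):
  (64·(-4.4840769) − (-4.4846772))/63 = -4.4840674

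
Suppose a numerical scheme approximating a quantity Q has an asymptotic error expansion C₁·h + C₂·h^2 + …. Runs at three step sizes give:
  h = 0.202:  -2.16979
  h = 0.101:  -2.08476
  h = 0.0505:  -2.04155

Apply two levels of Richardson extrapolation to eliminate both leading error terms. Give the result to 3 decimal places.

-1.998

First eliminate the h term (factor 2^1 = 2):
  B₁ = (2·(-2.08476) − (-2.16979))/1 = -1.99973
  B₂ = (2·(-2.04155) − (-2.08476))/1 = -1.99834
Then eliminate the h^2 term (factor 2^2 = 4):
  (4·(-1.99834) − (-1.99973))/3 = -1.99788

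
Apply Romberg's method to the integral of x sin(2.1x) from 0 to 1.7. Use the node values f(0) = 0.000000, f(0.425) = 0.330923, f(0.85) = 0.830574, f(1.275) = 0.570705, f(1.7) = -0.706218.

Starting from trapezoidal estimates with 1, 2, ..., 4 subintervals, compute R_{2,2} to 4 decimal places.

0.6399

R_{0,0} (trapezoid, 1 panel, h=1.7000): -0.600285
R_{1,0} (trapezoid, 2 panels, h=0.8500): 0.405845
R_{2,0} (trapezoid, 4 panels, h=0.4250): 0.586115
R_{1,1} = 0.405845 + (0.405845 − (-0.600285))/3 = 0.741222
R_{2,1} = 0.586115 + (0.586115 − 0.405845)/3 = 0.646205
R_{2,2} = 0.646205 + (0.646205 − 0.741222)/15 = 0.639871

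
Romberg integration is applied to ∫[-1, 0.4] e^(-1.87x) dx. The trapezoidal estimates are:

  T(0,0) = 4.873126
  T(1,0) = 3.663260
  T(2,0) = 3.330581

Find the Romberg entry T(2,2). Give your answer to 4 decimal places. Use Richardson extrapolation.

T(1,1) = (4·3.663260 − 4.873126) / 3 = 3.259971
T(2,1) = 3.330581 + (3.330581 − 3.663260)/3 = 3.219688
T(2,2) = 3.219688 + (3.219688 − 3.259971)/15 = 3.217002

3.2170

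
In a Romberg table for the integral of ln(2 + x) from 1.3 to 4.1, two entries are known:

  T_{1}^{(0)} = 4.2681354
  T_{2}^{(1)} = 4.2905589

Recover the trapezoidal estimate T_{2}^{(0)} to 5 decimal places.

4.28495

From T_{2}^{(1)} = (4·T_{2}^{(0)} − T_{1}^{(0)})/3, solve for T_{2}^{(0)}:
4·T_{2}^{(0)} = 3·4.2905589 + 4.2681354 = 17.1398121
T_{2}^{(0)} = 4.2849530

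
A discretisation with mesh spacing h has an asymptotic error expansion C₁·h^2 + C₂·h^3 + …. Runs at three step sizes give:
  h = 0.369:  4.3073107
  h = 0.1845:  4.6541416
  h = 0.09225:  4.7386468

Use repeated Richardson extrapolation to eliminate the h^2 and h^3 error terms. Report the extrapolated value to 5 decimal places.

4.76640

First eliminate the h^2 term (factor 2^2 = 4):
  B₁ = (4·4.6541416 − 4.3073107)/3 = 4.7697519
  B₂ = (4·4.7386468 − 4.6541416)/3 = 4.7668152
Then eliminate the h^3 term (factor 2^3 = 8):
  (8·4.7668152 − 4.7697519)/7 = 4.7663957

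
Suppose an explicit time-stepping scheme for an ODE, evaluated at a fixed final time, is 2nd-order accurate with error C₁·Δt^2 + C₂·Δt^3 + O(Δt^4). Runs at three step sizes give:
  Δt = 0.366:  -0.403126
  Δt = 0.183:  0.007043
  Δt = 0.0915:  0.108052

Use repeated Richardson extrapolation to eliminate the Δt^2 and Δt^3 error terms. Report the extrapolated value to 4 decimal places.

First eliminate the Δt^2 term (factor 2^2 = 4):
  B₁ = (4·0.007043 − (-0.403126))/3 = 0.143766
  B₂ = (4·0.108052 − 0.007043)/3 = 0.141722
Then eliminate the Δt^3 term (factor 2^3 = 8):
  (8·0.141722 − 0.143766)/7 = 0.141430

0.1414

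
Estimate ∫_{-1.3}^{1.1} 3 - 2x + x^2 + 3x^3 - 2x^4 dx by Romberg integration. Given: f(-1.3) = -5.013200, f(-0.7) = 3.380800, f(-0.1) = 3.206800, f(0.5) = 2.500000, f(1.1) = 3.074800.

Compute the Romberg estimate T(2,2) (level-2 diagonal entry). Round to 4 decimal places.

5.6826

T(0,0) (trapezoid, 1 panel, h=2.4000): -2.326080
T(1,0) (trapezoid, 2 panels, h=1.2000): 2.685120
T(2,0) (trapezoid, 4 panels, h=0.6000): 4.871040
T(1,1) = 2.685120 + (2.685120 − (-2.326080))/3 = 4.355520
T(2,1) = 4.871040 + (4.871040 − 2.685120)/3 = 5.599680
T(2,2) = 5.599680 + (5.599680 − 4.355520)/15 = 5.682624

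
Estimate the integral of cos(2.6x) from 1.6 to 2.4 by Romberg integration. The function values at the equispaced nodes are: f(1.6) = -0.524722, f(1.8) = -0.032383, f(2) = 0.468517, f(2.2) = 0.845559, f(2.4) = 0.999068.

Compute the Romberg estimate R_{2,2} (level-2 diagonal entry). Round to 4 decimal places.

0.3108

R_{0,0} (trapezoid, 1 panel, h=0.8000): 0.189738
R_{1,0} (trapezoid, 2 panels, h=0.4000): 0.282276
R_{2,0} (trapezoid, 4 panels, h=0.2000): 0.303773
R_{1,1} = 0.282276 + (0.282276 − 0.189738)/3 = 0.313122
R_{2,1} = 0.303773 + (0.303773 − 0.282276)/3 = 0.310939
R_{2,2} = 0.310939 + (0.310939 − 0.313122)/15 = 0.310793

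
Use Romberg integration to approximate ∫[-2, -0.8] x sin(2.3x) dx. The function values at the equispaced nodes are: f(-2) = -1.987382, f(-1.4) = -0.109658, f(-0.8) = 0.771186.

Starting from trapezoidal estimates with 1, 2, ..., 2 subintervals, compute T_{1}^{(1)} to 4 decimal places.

T_{0}^{(0)} (trapezoid, 1 panel, h=1.2000): -0.729718
T_{1}^{(0)} (trapezoid, 2 panels, h=0.6000): -0.430654
T_{1}^{(1)} = -0.430654 + (-0.430654 − (-0.729718))/3 = -0.330966

-0.3310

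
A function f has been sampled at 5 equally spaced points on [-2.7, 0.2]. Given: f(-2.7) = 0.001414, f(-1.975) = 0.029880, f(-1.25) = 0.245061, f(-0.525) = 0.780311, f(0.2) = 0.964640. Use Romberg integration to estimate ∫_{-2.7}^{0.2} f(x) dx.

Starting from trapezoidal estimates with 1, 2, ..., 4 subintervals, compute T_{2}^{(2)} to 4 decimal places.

1.1481

T_{0}^{(0)} (trapezoid, 1 panel, h=2.9000): 1.400778
T_{1}^{(0)} (trapezoid, 2 panels, h=1.4500): 1.055728
T_{2}^{(0)} (trapezoid, 4 panels, h=0.7250): 1.115252
T_{1}^{(1)} = 1.055728 + (1.055728 − 1.400778)/3 = 0.940711
T_{2}^{(1)} = 1.115252 + (1.115252 − 1.055728)/3 = 1.135093
T_{2}^{(2)} = 1.135093 + (1.135093 − 0.940711)/15 = 1.148052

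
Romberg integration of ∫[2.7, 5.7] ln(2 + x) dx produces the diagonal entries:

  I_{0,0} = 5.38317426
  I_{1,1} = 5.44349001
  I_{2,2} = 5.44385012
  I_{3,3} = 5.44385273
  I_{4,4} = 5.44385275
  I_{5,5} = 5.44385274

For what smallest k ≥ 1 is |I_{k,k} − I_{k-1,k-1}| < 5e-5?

k = 3

|I_{1,1} − I_{0,0}| = 0.06031575 ≥ 5e-5
|I_{2,2} − I_{1,1}| = 0.00036011 ≥ 5e-5
|I_{3,3} − I_{2,2}| = 0.00000261 < 5e-5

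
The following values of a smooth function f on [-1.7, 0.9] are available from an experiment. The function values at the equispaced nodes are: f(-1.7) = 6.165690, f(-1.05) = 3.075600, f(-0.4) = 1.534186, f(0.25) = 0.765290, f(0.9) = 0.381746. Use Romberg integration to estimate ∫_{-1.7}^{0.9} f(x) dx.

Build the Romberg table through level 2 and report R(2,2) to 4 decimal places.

5.4066

R(0,0) (trapezoid, 1 panel, h=2.6000): 8.511667
R(1,0) (trapezoid, 2 panels, h=1.3000): 6.250275
R(2,0) (trapezoid, 4 panels, h=0.6500): 5.621716
R(1,1) = 6.250275 + (6.250275 − 8.511667)/3 = 5.496478
R(2,1) = 5.621716 + (5.621716 − 6.250275)/3 = 5.412196
R(2,2) = 5.412196 + (5.412196 − 5.496478)/15 = 5.406577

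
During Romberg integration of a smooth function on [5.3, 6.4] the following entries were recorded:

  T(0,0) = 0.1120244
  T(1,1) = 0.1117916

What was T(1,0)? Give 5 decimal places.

From T(1,1) = (4·T(1,0) − T(0,0))/3, solve for T(1,0):
4·T(1,0) = 3·0.1117916 + 0.1120244 = 0.4473992
T(1,0) = 0.1118498

0.11185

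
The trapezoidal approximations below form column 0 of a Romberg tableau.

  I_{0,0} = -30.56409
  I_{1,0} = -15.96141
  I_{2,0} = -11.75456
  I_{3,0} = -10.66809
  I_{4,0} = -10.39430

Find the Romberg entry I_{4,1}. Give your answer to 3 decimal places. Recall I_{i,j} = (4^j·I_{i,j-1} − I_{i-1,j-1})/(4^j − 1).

I_{4,1} = -10.39430 + (-10.39430 − (-10.66809))/3 = -10.30304

-10.303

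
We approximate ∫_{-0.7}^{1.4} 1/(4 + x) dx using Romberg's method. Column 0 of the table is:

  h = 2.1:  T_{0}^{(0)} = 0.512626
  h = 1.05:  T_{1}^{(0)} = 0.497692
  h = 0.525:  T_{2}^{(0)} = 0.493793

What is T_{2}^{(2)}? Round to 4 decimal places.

0.4925

Richardson extrapolation on the trapezoidal column (denominator 4−1=3):
T_{1}^{(1)} = 0.497692 + (0.497692 − 0.512626)/3 = 0.492714
T_{2}^{(1)} = (4·0.493793 − 0.497692) / 3 = 0.492493
T_{2}^{(2)} = 0.492493 + (0.492493 − 0.492714)/15 = 0.492478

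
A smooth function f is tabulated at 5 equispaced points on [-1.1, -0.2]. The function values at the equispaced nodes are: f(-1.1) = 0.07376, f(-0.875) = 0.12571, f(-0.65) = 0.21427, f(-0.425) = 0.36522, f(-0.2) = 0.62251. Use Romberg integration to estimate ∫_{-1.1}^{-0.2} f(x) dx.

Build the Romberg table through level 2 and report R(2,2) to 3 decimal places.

R(0,0) (trapezoid, 1 panel, h=0.9000): 0.31332
R(1,0) (trapezoid, 2 panels, h=0.4500): 0.25308
R(2,0) (trapezoid, 4 panels, h=0.2250): 0.23700
R(1,1) = 0.25308 + (0.25308 − 0.31332)/3 = 0.23300
R(2,1) = 0.23700 + (0.23700 − 0.25308)/3 = 0.23164
R(2,2) = 0.23164 + (0.23164 − 0.23300)/15 = 0.23155

0.232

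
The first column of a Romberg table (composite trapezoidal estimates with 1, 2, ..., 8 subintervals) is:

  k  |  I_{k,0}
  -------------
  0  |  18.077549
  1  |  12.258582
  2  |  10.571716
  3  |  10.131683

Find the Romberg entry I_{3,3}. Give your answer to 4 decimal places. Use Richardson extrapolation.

I_{1,1} = 12.258582 + (12.258582 − 18.077549)/3 = 10.318926
I_{2,1} = 10.571716 + (10.571716 − 12.258582)/3 = 10.009427
I_{3,1} = (4·10.131683 − 10.571716) / 3 = 9.985005
I_{2,2} = 10.009427 + (10.009427 − 10.318926)/15 = 9.988794
I_{3,2} = 9.985005 + (9.985005 − 10.009427)/15 = 9.983377
I_{3,3} = (64·9.983377 − 9.988794) / 63 = 9.983291
(Column j=1 coincides with Simpson's rule on the same nodes.)

9.9833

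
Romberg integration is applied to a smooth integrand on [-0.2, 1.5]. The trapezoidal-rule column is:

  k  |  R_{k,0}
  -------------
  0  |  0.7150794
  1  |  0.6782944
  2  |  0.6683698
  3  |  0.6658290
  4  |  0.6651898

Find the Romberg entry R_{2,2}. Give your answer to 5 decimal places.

Richardson extrapolation on the trapezoidal column (denominator 4−1=3):
R_{1,1} = 0.6782944 + (0.6782944 − 0.7150794)/3 = 0.6660327
R_{2,1} = 0.6683698 + (0.6683698 − 0.6782944)/3 = 0.6650616
R_{2,2} = (16·0.6650616 − 0.6660327) / 15 = 0.6649969

0.66500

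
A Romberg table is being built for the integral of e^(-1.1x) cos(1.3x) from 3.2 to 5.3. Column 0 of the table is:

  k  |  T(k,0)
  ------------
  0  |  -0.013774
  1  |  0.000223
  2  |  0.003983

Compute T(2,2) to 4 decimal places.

0.0053

T(1,1) = (4·0.000223 − (-0.013774)) / 3 = 0.004889
T(2,1) = 0.003983 + (0.003983 − 0.000223)/3 = 0.005236
T(2,2) = (16·0.005236 − 0.004889) / 15 = 0.005259
(Column j=1 coincides with Simpson's rule on the same nodes.)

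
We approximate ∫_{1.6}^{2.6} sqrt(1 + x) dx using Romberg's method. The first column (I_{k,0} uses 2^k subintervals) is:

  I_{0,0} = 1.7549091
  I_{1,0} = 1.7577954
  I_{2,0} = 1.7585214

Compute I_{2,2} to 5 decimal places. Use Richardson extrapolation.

1.75876

I_{1,1} = 1.7577954 + (1.7577954 − 1.7549091)/3 = 1.7587575
I_{2,1} = (4·1.7585214 − 1.7577954) / 3 = 1.7587634
I_{2,2} = 1.7587634 + (1.7587634 − 1.7587575)/15 = 1.7587638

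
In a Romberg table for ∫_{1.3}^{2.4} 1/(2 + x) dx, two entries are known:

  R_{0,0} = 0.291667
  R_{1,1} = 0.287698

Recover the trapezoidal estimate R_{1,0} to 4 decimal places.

From R_{1,1} = (4·R_{1,0} − R_{0,0})/3, solve for R_{1,0}:
4·R_{1,0} = 3·0.287698 + 0.291667 = 1.154761
R_{1,0} = 0.288690

0.2887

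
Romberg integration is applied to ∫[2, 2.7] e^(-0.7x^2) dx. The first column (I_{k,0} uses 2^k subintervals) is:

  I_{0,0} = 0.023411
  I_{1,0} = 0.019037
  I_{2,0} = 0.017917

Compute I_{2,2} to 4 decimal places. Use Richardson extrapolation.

0.0175

I_{1,1} = 0.019037 + (0.019037 − 0.023411)/3 = 0.017579
I_{2,1} = 0.017917 + (0.017917 − 0.019037)/3 = 0.017544
I_{2,2} = (16·0.017544 − 0.017579) / 15 = 0.017542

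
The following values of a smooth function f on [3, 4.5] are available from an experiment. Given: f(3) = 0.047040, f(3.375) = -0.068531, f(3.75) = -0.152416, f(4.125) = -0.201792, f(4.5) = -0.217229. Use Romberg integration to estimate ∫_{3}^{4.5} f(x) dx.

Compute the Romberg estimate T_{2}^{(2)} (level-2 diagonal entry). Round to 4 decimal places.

-0.1945

T_{0}^{(0)} (trapezoid, 1 panel, h=1.5000): -0.127642
T_{1}^{(0)} (trapezoid, 2 panels, h=0.7500): -0.178133
T_{2}^{(0)} (trapezoid, 4 panels, h=0.3750): -0.190438
T_{1}^{(1)} = -0.178133 + (-0.178133 − (-0.127642))/3 = -0.194963
T_{2}^{(1)} = -0.190438 + (-0.190438 − (-0.178133))/3 = -0.194540
T_{2}^{(2)} = -0.194540 + (-0.194540 − (-0.194963))/15 = -0.194512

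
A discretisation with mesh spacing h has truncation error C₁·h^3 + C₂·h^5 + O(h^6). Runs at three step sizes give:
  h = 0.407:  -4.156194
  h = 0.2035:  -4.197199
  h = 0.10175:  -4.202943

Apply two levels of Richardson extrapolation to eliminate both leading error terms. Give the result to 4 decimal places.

-4.2038

First eliminate the h^3 term (factor 2^3 = 8):
  B₁ = (8·(-4.197199) − (-4.156194))/7 = -4.203057
  B₂ = (8·(-4.202943) − (-4.197199))/7 = -4.203764
Then eliminate the h^5 term (factor 2^5 = 32):
  (32·(-4.203764) − (-4.203057))/31 = -4.203787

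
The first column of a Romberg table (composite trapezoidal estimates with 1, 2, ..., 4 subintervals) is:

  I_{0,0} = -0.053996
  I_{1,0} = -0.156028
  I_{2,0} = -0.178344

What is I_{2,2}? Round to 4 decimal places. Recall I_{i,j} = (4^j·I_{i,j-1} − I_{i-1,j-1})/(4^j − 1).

Richardson extrapolation on the trapezoidal column (denominator 4−1=3):
I_{1,1} = (4·(-0.156028) − (-0.053996)) / 3 = -0.190039
I_{2,1} = -0.178344 + (-0.178344 − (-0.156028))/3 = -0.185783
I_{2,2} = (16·(-0.185783) − (-0.190039)) / 15 = -0.185499
(Column j=1 coincides with Simpson's rule on the same nodes.)

-0.1855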